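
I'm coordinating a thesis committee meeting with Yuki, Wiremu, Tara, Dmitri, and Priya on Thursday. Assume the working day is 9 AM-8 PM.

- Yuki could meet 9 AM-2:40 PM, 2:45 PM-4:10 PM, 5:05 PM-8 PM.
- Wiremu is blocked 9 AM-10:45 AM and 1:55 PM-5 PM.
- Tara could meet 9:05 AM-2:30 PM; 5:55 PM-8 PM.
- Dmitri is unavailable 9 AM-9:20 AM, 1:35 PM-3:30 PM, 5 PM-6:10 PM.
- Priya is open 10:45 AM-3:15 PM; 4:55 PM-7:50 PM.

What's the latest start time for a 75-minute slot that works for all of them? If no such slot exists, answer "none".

Yuki free: 09:00-14:40, 14:45-16:10, 17:05-20:00.
Wiremu free: 10:45-13:55, 17:00-20:00 (invert busy blocks within the working day).
Tara free: 09:05-14:30, 17:55-20:00.
Dmitri free: 09:20-13:35, 15:30-17:00, 18:10-20:00 (invert busy blocks within the working day).
Priya free: 10:45-15:15, 16:55-19:50.
Yuki ∩ Wiremu: 10:45-13:55, 17:05-20:00.
Yuki ∩ Wiremu ∩ Tara: 10:45-13:55, 17:55-20:00.
Yuki ∩ Wiremu ∩ Tara ∩ Dmitri: 10:45-13:35, 18:10-20:00.
Yuki ∩ Wiremu ∩ Tara ∩ Dmitri ∩ Priya: 10:45-13:35, 18:10-19:50.
The last common window of at least 75 minutes is 18:10-19:50; a 75-minute meeting can start as late as 18:35 and still end by 19:50.

18:35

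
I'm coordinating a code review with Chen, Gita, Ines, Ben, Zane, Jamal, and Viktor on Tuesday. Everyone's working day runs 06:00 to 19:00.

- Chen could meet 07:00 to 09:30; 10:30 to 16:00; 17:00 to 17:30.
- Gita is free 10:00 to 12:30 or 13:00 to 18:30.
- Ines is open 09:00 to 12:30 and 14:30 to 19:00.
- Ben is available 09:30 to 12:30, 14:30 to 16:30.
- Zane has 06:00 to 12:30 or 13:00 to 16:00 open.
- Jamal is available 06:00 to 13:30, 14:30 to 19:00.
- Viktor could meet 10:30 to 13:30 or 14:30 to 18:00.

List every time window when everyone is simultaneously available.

Chen ∩ Gita: 10:30-12:30, 13:00-16:00, 17:00-17:30.
Chen ∩ Gita ∩ Ines: 10:30-12:30, 14:30-16:00, 17:00-17:30.
Chen ∩ Gita ∩ Ines ∩ Ben: 10:30-12:30, 14:30-16:00.
Chen ∩ Gita ∩ Ines ∩ Ben ∩ Zane: 10:30-12:30, 14:30-16:00.
Chen ∩ Gita ∩ Ines ∩ Ben ∩ Zane ∩ Jamal: 10:30-12:30, 14:30-16:00.
Chen ∩ Gita ∩ Ines ∩ Ben ∩ Zane ∩ Jamal ∩ Viktor: 10:30-12:30, 14:30-16:00.

10:30-12:30, 14:30-16:00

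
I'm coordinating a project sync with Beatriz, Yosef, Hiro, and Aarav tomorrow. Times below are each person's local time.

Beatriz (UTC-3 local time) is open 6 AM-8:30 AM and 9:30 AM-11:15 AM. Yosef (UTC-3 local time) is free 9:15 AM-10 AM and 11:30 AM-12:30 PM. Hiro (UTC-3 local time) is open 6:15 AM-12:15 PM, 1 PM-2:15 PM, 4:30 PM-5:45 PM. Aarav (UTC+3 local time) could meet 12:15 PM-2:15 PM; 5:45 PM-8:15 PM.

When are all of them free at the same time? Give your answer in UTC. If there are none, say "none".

none

Beatriz in UTC: 09:00-11:30, 12:30-14:15 (add 3h to convert from UTC-3).
Yosef in UTC: 12:15-13:00, 14:30-15:30 (add 3h to convert from UTC-3).
Hiro in UTC: 09:15-15:15, 16:00-17:15, 19:30-20:45 (add 3h to convert from UTC-3).
Aarav in UTC: 09:15-11:15, 14:45-17:15 (subtract 3h to convert from UTC+3).
Beatriz ∩ Yosef: 12:30-13:00.
Beatriz ∩ Yosef ∩ Hiro: 12:30-13:00.
Beatriz ∩ Yosef ∩ Hiro ∩ Aarav: ∅.
There is no time when everyone is free.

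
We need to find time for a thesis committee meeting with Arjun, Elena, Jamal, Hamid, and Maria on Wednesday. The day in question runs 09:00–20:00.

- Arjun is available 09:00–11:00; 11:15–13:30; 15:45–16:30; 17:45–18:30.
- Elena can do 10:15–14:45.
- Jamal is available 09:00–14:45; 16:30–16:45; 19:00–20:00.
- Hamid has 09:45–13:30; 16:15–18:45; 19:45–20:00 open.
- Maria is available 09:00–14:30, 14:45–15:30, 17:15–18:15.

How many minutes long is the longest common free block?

135

Arjun ∩ Elena: 10:15-11:00, 11:15-13:30.
Arjun ∩ Elena ∩ Jamal: 10:15-11:00, 11:15-13:30.
Arjun ∩ Elena ∩ Jamal ∩ Hamid: 10:15-11:00, 11:15-13:30.
Arjun ∩ Elena ∩ Jamal ∩ Hamid ∩ Maria: 10:15-11:00, 11:15-13:30.
So the common availability across everyone is 10:15-11:00, 11:15-13:30.
The longest is 11:15-13:30 at 135 minutes.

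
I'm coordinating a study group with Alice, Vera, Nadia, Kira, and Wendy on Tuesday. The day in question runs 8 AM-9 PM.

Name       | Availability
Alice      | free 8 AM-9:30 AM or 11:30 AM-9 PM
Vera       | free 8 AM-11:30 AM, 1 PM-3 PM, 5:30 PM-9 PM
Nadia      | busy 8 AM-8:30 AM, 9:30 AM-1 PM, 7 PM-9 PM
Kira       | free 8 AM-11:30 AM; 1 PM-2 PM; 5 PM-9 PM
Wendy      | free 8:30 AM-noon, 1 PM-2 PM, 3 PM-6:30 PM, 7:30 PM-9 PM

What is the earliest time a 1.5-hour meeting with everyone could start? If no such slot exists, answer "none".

Alice free: 08:00-09:30, 11:30-21:00.
Vera free: 08:00-11:30, 13:00-15:00, 17:30-21:00.
Nadia free: 08:30-09:30, 13:00-19:00 (invert busy blocks within the working day).
Kira free: 08:00-11:30, 13:00-14:00, 17:00-21:00.
Wendy free: 08:30-12:00, 13:00-14:00, 15:00-18:30, 19:30-21:00.
Alice ∩ Vera: 08:00-09:30, 13:00-15:00, 17:30-21:00.
Alice ∩ Vera ∩ Nadia: 08:30-09:30, 13:00-15:00, 17:30-19:00.
Alice ∩ Vera ∩ Nadia ∩ Kira: 08:30-09:30, 13:00-14:00, 17:30-19:00.
Alice ∩ Vera ∩ Nadia ∩ Kira ∩ Wendy: 08:30-09:30, 13:00-14:00, 17:30-18:30.
No common window is at least 90 minutes long.

none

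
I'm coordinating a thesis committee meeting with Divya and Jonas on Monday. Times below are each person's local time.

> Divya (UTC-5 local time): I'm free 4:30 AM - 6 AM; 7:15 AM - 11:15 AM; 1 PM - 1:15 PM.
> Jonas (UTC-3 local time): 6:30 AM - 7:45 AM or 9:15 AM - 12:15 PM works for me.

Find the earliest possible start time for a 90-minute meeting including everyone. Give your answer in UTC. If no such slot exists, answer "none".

Divya in UTC: 09:30-11:00, 12:15-16:15, 18:00-18:15 (add 5h to convert from UTC-5).
Jonas in UTC: 09:30-10:45, 12:15-15:15 (add 3h to convert from UTC-3).
Divya ∩ Jonas: 09:30-10:45, 12:15-15:15.
The first common window of at least 90 minutes is 12:15-15:15, so the earliest start is 12:15.

12:15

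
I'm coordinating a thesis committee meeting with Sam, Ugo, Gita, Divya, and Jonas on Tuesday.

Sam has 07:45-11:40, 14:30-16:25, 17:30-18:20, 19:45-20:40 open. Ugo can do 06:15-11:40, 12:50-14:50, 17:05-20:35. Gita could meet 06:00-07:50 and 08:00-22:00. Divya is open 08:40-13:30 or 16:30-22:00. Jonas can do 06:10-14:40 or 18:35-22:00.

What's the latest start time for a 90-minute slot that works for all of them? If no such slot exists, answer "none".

10:10

Sam ∩ Ugo: 07:45-11:40, 14:30-14:50, 17:30-18:20, 19:45-20:35.
Sam ∩ Ugo ∩ Gita: 07:45-07:50, 08:00-11:40, 14:30-14:50, 17:30-18:20, 19:45-20:35.
Sam ∩ Ugo ∩ Gita ∩ Divya: 08:40-11:40, 17:30-18:20, 19:45-20:35.
Sam ∩ Ugo ∩ Gita ∩ Divya ∩ Jonas: 08:40-11:40, 19:45-20:35.
The last common window of at least 90 minutes is 08:40-11:40; a 90-minute meeting can start as late as 10:10 and still end by 11:40.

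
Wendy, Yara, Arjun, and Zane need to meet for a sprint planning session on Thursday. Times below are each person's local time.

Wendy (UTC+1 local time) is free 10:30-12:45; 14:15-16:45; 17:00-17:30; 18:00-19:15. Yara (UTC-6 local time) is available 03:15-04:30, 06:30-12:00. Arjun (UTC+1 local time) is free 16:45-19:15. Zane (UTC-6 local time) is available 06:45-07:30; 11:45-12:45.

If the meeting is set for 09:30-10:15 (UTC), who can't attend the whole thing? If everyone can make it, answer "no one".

Wendy in UTC: 09:30-11:45, 13:15-15:45, 16:00-16:30, 17:00-18:15 (subtract 1h to convert from UTC+1).
Yara in UTC: 09:15-10:30, 12:30-18:00 (add 6h to convert from UTC-6).
Arjun in UTC: 15:45-18:15 (subtract 1h to convert from UTC+1).
Zane in UTC: 12:45-13:30, 17:45-18:45 (add 6h to convert from UTC-6).
Wendy: free for 09:30-10:15. Yara: free for 09:30-10:15. Arjun: not fully free for 09:30-10:15. Zane: not fully free for 09:30-10:15.

Arjun, Zane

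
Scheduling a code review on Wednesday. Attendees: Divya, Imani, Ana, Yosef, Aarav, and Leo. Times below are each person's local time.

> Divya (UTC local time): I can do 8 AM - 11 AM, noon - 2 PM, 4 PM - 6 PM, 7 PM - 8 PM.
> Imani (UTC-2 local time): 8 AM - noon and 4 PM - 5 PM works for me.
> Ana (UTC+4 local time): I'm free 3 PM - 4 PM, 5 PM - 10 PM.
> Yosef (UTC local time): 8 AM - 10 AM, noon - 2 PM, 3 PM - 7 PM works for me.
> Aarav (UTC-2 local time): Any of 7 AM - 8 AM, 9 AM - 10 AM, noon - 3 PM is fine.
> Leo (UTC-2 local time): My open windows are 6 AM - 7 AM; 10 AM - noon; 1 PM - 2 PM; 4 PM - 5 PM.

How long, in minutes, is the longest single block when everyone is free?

0

Divya in UTC: 08:00-11:00, 12:00-14:00, 16:00-18:00, 19:00-20:00.
Imani in UTC: 10:00-14:00, 18:00-19:00 (add 2h to convert from UTC-2).
Ana in UTC: 11:00-12:00, 13:00-18:00 (subtract 4h to convert from UTC+4).
Yosef in UTC: 08:00-10:00, 12:00-14:00, 15:00-19:00.
Aarav in UTC: 09:00-10:00, 11:00-12:00, 14:00-17:00 (add 2h to convert from UTC-2).
Leo in UTC: 08:00-09:00, 12:00-14:00, 15:00-16:00, 18:00-19:00 (add 2h to convert from UTC-2).
Divya ∩ Imani: 10:00-11:00, 12:00-14:00.
Divya ∩ Imani ∩ Ana: 13:00-14:00.
Divya ∩ Imani ∩ Ana ∩ Yosef: 13:00-14:00.
Divya ∩ Imani ∩ Ana ∩ Yosef ∩ Aarav: ∅.
Divya ∩ Imani ∩ Ana ∩ Yosef ∩ Aarav ∩ Leo: ∅.
There is no time when everyone is free.
No common window exists, so the longest block is 0 minutes.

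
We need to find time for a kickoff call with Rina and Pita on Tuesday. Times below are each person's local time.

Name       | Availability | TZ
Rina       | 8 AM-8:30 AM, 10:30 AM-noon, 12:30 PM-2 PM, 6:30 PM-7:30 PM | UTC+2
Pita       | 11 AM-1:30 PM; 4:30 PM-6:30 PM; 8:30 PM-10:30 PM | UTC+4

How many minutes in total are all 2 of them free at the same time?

120

Rina in UTC: 06:00-06:30, 08:30-10:00, 10:30-12:00, 16:30-17:30 (subtract 2h to convert from UTC+2).
Pita in UTC: 07:00-09:30, 12:30-14:30, 16:30-18:30 (subtract 4h to convert from UTC+4).
Rina ∩ Pita: 08:30-09:30, 16:30-17:30.
Summing the common windows: 60 + 60 = 120 minutes.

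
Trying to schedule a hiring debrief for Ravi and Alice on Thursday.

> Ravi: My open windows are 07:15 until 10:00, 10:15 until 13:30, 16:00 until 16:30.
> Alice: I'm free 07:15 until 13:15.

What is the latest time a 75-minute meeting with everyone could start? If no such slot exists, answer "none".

Ravi ∩ Alice: 07:15-10:00, 10:15-13:15.
The last common window of at least 75 minutes is 10:15-13:15; a 75-minute meeting can start as late as 12:00 and still end by 13:15.

12:00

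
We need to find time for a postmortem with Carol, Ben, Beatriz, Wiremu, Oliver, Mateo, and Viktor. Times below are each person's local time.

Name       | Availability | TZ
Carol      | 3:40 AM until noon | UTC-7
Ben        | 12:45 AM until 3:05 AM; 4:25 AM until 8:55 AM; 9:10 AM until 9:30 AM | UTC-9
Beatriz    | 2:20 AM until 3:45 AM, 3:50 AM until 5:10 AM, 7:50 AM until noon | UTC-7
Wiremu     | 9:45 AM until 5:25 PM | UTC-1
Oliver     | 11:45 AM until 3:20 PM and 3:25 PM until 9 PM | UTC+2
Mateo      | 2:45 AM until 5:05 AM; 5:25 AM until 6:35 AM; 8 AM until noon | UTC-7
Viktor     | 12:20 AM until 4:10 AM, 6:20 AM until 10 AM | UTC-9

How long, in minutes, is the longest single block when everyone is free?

155

Carol in UTC: 10:40-19:00 (add 7h to convert from UTC-7).
Ben in UTC: 09:45-12:05, 13:25-17:55, 18:10-18:30 (add 9h to convert from UTC-9).
Beatriz in UTC: 09:20-10:45, 10:50-12:10, 14:50-19:00 (add 7h to convert from UTC-7).
Wiremu in UTC: 10:45-18:25 (add 1h to convert from UTC-1).
Oliver in UTC: 09:45-13:20, 13:25-19:00 (subtract 2h to convert from UTC+2).
Mateo in UTC: 09:45-12:05, 12:25-13:35, 15:00-19:00 (add 7h to convert from UTC-7).
Viktor in UTC: 09:20-13:10, 15:20-19:00 (add 9h to convert from UTC-9).
Carol ∩ Ben: 10:40-12:05, 13:25-17:55, 18:10-18:30.
Carol ∩ Ben ∩ Beatriz: 10:40-10:45, 10:50-12:05, 14:50-17:55, 18:10-18:30.
Carol ∩ Ben ∩ Beatriz ∩ Wiremu: 10:50-12:05, 14:50-17:55, 18:10-18:25.
Carol ∩ Ben ∩ Beatriz ∩ Wiremu ∩ Oliver: 10:50-12:05, 14:50-17:55, 18:10-18:25.
Carol ∩ Ben ∩ Beatriz ∩ Wiremu ∩ Oliver ∩ Mateo: 10:50-12:05, 15:00-17:55, 18:10-18:25.
Carol ∩ Ben ∩ Beatriz ∩ Wiremu ∩ Oliver ∩ Mateo ∩ Viktor: 10:50-12:05, 15:20-17:55, 18:10-18:25.
The longest is 15:20-17:55 at 155 minutes.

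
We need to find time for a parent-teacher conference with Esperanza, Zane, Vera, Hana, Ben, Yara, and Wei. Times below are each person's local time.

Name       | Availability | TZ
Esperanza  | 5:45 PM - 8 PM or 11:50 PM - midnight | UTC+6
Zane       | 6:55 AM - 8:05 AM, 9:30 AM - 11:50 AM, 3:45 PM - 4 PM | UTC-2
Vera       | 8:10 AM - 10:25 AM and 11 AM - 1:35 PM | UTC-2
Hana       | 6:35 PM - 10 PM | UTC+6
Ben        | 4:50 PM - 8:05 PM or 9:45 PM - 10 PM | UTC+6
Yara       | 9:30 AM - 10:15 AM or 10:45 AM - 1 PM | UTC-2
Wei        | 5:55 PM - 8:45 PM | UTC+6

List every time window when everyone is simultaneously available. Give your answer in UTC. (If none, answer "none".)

13:00-13:50

Esperanza in UTC: 11:45-14:00, 17:50-18:00 (subtract 6h to convert from UTC+6).
Zane in UTC: 08:55-10:05, 11:30-13:50, 17:45-18:00 (add 2h to convert from UTC-2).
Vera in UTC: 10:10-12:25, 13:00-15:35 (add 2h to convert from UTC-2).
Hana in UTC: 12:35-16:00 (subtract 6h to convert from UTC+6).
Ben in UTC: 10:50-14:05, 15:45-16:00 (subtract 6h to convert from UTC+6).
Yara in UTC: 11:30-12:15, 12:45-15:00 (add 2h to convert from UTC-2).
Wei in UTC: 11:55-14:45 (subtract 6h to convert from UTC+6).
Esperanza ∩ Zane: 11:45-13:50, 17:50-18:00.
Esperanza ∩ Zane ∩ Vera: 11:45-12:25, 13:00-13:50.
Esperanza ∩ Zane ∩ Vera ∩ Hana: 13:00-13:50.
Esperanza ∩ Zane ∩ Vera ∩ Hana ∩ Ben: 13:00-13:50.
Esperanza ∩ Zane ∩ Vera ∩ Hana ∩ Ben ∩ Yara: 13:00-13:50.
Esperanza ∩ Zane ∩ Vera ∩ Hana ∩ Ben ∩ Yara ∩ Wei: 13:00-13:50.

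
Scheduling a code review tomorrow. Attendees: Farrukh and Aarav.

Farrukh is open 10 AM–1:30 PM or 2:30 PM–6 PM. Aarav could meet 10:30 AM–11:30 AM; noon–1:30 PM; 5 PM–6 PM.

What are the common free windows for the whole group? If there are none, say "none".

Farrukh ∩ Aarav: 10:30-11:30, 12:00-13:30, 17:00-18:00.
Those are the intersection windows.

10:30-11:30, 12:00-13:30, 17:00-18:00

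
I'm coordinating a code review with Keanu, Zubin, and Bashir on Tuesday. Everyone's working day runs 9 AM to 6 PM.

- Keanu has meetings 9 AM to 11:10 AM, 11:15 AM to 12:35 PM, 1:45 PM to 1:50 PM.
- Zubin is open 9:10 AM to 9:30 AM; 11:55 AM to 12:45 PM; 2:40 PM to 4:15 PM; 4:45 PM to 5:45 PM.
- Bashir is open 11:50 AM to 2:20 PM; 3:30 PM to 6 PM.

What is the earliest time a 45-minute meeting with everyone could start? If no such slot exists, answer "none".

15:30

Keanu free: 11:10-11:15, 12:35-13:45, 13:50-18:00 (invert busy blocks within the working day).
Zubin free: 09:10-09:30, 11:55-12:45, 14:40-16:15, 16:45-17:45.
Bashir free: 11:50-14:20, 15:30-18:00.
Keanu ∩ Zubin: 12:35-12:45, 14:40-16:15, 16:45-17:45.
Keanu ∩ Zubin ∩ Bashir: 12:35-12:45, 15:30-16:15, 16:45-17:45.
So the common availability across everyone is 12:35-12:45, 15:30-16:15, 16:45-17:45.
The first common window of at least 45 minutes is 15:30-16:15, so the earliest start is 15:30.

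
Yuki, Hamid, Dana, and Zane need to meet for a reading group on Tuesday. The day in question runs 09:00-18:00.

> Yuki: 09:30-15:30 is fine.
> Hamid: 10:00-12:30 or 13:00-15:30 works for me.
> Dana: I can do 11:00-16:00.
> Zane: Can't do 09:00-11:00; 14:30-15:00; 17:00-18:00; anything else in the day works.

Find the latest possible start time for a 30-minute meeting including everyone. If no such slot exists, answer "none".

Yuki free: 09:30-15:30.
Hamid free: 10:00-12:30, 13:00-15:30.
Dana free: 11:00-16:00.
Zane free: 11:00-14:30, 15:00-17:00 (invert busy blocks within the working day).
Yuki ∩ Hamid: 10:00-12:30, 13:00-15:30.
Yuki ∩ Hamid ∩ Dana: 11:00-12:30, 13:00-15:30.
Yuki ∩ Hamid ∩ Dana ∩ Zane: 11:00-12:30, 13:00-14:30, 15:00-15:30.
Those are the intersection windows.
The last common window of at least 30 minutes is 15:00-15:30; a 30-minute meeting can start as late as 15:00 and still end by 15:30.

15:00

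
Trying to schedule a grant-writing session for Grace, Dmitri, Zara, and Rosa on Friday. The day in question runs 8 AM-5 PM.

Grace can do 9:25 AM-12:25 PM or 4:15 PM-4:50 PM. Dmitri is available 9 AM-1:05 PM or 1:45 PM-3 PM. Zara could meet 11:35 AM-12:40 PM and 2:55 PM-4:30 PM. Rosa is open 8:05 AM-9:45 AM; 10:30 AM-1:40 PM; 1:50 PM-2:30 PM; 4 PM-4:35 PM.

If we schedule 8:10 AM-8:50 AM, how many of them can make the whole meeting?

1

Rosa can make the full 08:10-08:50 slot — that's 1.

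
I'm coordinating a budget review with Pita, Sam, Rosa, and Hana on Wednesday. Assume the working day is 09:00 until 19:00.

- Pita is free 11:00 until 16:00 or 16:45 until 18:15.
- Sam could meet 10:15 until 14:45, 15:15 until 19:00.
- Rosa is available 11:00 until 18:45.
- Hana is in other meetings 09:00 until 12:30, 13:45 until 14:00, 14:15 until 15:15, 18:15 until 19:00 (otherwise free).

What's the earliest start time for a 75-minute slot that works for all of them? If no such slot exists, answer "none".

12:30

Pita free: 11:00-16:00, 16:45-18:15.
Sam free: 10:15-14:45, 15:15-19:00.
Rosa free: 11:00-18:45.
Hana free: 12:30-13:45, 14:00-14:15, 15:15-18:15 (invert busy blocks within the working day).
Pita ∩ Sam: 11:00-14:45, 15:15-16:00, 16:45-18:15.
Pita ∩ Sam ∩ Rosa: 11:00-14:45, 15:15-16:00, 16:45-18:15.
Pita ∩ Sam ∩ Rosa ∩ Hana: 12:30-13:45, 14:00-14:15, 15:15-16:00, 16:45-18:15.
So the common availability across everyone is 12:30-13:45, 14:00-14:15, 15:15-16:00, 16:45-18:15.
The first common window of at least 75 minutes is 12:30-13:45, so the earliest start is 12:30.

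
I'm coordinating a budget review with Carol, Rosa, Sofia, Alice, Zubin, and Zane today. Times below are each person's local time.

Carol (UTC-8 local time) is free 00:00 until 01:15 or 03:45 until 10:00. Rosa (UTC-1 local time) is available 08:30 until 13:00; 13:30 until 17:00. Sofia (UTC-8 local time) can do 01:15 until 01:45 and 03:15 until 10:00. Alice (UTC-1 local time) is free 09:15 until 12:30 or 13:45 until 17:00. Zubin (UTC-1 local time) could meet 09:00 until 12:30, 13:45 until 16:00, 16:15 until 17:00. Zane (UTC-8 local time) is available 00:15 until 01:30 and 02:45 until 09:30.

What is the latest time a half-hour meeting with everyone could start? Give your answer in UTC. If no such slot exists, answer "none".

Carol in UTC: 08:00-09:15, 11:45-18:00 (add 8h to convert from UTC-8).
Rosa in UTC: 09:30-14:00, 14:30-18:00 (add 1h to convert from UTC-1).
Sofia in UTC: 09:15-09:45, 11:15-18:00 (add 8h to convert from UTC-8).
Alice in UTC: 10:15-13:30, 14:45-18:00 (add 1h to convert from UTC-1).
Zubin in UTC: 10:00-13:30, 14:45-17:00, 17:15-18:00 (add 1h to convert from UTC-1).
Zane in UTC: 08:15-09:30, 10:45-17:30 (add 8h to convert from UTC-8).
Carol ∩ Rosa: 11:45-14:00, 14:30-18:00.
Carol ∩ Rosa ∩ Sofia: 11:45-14:00, 14:30-18:00.
Carol ∩ Rosa ∩ Sofia ∩ Alice: 11:45-13:30, 14:45-18:00.
Carol ∩ Rosa ∩ Sofia ∩ Alice ∩ Zubin: 11:45-13:30, 14:45-17:00, 17:15-18:00.
Carol ∩ Rosa ∩ Sofia ∩ Alice ∩ Zubin ∩ Zane: 11:45-13:30, 14:45-17:00, 17:15-17:30.
Those are the intersection windows.
The last common window of at least 30 minutes is 14:45-17:00; a 30-minute meeting can start as late as 16:30 and still end by 17:00.

16:30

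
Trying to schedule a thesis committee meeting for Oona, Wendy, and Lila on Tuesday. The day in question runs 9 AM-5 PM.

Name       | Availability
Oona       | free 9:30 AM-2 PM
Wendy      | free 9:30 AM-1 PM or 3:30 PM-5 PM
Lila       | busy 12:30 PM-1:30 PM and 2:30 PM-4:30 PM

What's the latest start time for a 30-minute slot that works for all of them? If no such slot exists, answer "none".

Oona free: 09:30-14:00.
Wendy free: 09:30-13:00, 15:30-17:00.
Lila free: 09:00-12:30, 13:30-14:30, 16:30-17:00 (invert busy blocks within the working day).
Oona ∩ Wendy: 09:30-13:00.
Oona ∩ Wendy ∩ Lila: 09:30-12:30.
The last common window of at least 30 minutes is 09:30-12:30; a 30-minute meeting can start as late as 12:00 and still end by 12:30.

12:00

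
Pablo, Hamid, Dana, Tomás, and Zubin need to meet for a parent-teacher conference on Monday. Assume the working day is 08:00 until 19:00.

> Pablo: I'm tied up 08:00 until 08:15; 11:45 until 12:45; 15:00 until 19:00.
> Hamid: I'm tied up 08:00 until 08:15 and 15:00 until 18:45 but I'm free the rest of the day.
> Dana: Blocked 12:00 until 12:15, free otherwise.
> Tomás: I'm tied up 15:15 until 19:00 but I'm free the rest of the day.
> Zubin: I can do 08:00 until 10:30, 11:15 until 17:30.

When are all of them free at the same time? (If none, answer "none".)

08:15-10:30, 11:15-11:45, 12:45-15:00

Pablo free: 08:15-11:45, 12:45-15:00 (invert busy blocks within the working day).
Hamid free: 08:15-15:00, 18:45-19:00 (invert busy blocks within the working day).
Dana free: 08:00-12:00, 12:15-19:00 (invert busy blocks within the working day).
Tomás free: 08:00-15:15 (invert busy blocks within the working day).
Zubin free: 08:00-10:30, 11:15-17:30.
Pablo ∩ Hamid: 08:15-11:45, 12:45-15:00.
Pablo ∩ Hamid ∩ Dana: 08:15-11:45, 12:45-15:00.
Pablo ∩ Hamid ∩ Dana ∩ Tomás: 08:15-11:45, 12:45-15:00.
Pablo ∩ Hamid ∩ Dana ∩ Tomás ∩ Zubin: 08:15-10:30, 11:15-11:45, 12:45-15:00.
Those are the intersection windows.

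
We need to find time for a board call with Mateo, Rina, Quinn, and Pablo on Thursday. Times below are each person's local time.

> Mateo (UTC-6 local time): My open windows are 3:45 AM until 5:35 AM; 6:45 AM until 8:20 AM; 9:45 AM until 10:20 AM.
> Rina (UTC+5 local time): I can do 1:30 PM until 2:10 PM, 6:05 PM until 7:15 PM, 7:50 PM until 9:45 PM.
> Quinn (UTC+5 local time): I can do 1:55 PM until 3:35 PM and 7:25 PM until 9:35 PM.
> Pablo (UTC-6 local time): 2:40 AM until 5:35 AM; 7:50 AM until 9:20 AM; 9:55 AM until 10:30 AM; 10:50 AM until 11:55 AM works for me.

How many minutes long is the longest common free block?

Mateo in UTC: 09:45-11:35, 12:45-14:20, 15:45-16:20 (add 6h to convert from UTC-6).
Rina in UTC: 08:30-09:10, 13:05-14:15, 14:50-16:45 (subtract 5h to convert from UTC+5).
Quinn in UTC: 08:55-10:35, 14:25-16:35 (subtract 5h to convert from UTC+5).
Pablo in UTC: 08:40-11:35, 13:50-15:20, 15:55-16:30, 16:50-17:55 (add 6h to convert from UTC-6).
Mateo ∩ Rina: 13:05-14:15, 15:45-16:20.
Mateo ∩ Rina ∩ Quinn: 15:45-16:20.
Mateo ∩ Rina ∩ Quinn ∩ Pablo: 15:55-16:20.
The longest is 15:55-16:20 at 25 minutes.

25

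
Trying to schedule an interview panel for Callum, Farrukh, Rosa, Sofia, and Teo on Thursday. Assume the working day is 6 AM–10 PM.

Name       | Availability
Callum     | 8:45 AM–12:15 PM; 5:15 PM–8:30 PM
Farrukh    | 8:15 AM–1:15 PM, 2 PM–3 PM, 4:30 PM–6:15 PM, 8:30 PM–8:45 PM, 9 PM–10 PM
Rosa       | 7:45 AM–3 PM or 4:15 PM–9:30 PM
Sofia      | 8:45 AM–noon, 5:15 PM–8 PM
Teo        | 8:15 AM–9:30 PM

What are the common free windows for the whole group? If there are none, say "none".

Callum ∩ Farrukh: 08:45-12:15, 17:15-18:15.
Callum ∩ Farrukh ∩ Rosa: 08:45-12:15, 17:15-18:15.
Callum ∩ Farrukh ∩ Rosa ∩ Sofia: 08:45-12:00, 17:15-18:15.
Callum ∩ Farrukh ∩ Rosa ∩ Sofia ∩ Teo: 08:45-12:00, 17:15-18:15.

08:45-12:00, 17:15-18:15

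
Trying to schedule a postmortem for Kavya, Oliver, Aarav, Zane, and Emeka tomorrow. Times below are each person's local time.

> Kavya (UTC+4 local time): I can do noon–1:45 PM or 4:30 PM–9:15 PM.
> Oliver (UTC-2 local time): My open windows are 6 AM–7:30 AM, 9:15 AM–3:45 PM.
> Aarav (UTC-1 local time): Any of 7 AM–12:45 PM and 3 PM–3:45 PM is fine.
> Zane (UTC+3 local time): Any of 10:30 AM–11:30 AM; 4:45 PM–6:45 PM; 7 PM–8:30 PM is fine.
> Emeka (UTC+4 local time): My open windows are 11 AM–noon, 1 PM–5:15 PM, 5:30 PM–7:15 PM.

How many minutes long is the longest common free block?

Kavya in UTC: 08:00-09:45, 12:30-17:15 (subtract 4h to convert from UTC+4).
Oliver in UTC: 08:00-09:30, 11:15-17:45 (add 2h to convert from UTC-2).
Aarav in UTC: 08:00-13:45, 16:00-16:45 (add 1h to convert from UTC-1).
Zane in UTC: 07:30-08:30, 13:45-15:45, 16:00-17:30 (subtract 3h to convert from UTC+3).
Emeka in UTC: 07:00-08:00, 09:00-13:15, 13:30-15:15 (subtract 4h to convert from UTC+4).
Kavya ∩ Oliver: 08:00-09:30, 12:30-17:15.
Kavya ∩ Oliver ∩ Aarav: 08:00-09:30, 12:30-13:45, 16:00-16:45.
Kavya ∩ Oliver ∩ Aarav ∩ Zane: 08:00-08:30, 16:00-16:45.
Kavya ∩ Oliver ∩ Aarav ∩ Zane ∩ Emeka: ∅.
There is no time when everyone is free.
No common window exists, so the longest block is 0 minutes.

0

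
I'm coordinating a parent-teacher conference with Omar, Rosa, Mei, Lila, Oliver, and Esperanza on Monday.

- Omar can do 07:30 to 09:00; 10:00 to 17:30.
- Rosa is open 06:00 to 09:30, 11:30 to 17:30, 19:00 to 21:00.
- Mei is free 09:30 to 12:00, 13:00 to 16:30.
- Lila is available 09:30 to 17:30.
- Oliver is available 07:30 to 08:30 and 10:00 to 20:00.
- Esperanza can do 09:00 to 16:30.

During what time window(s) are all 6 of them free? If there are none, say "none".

11:30-12:00, 13:00-16:30

Omar ∩ Rosa: 07:30-09:00, 11:30-17:30.
Omar ∩ Rosa ∩ Mei: 11:30-12:00, 13:00-16:30.
Omar ∩ Rosa ∩ Mei ∩ Lila: 11:30-12:00, 13:00-16:30.
Omar ∩ Rosa ∩ Mei ∩ Lila ∩ Oliver: 11:30-12:00, 13:00-16:30.
Omar ∩ Rosa ∩ Mei ∩ Lila ∩ Oliver ∩ Esperanza: 11:30-12:00, 13:00-16:30.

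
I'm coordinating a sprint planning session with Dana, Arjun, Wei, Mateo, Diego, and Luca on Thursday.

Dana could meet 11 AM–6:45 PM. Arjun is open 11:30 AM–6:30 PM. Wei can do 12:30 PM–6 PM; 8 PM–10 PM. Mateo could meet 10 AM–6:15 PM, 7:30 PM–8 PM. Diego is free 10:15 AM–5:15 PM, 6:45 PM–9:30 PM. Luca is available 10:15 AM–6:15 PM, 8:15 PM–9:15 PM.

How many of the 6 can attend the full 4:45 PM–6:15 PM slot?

4

Dana, Arjun, Mateo, and Luca can make the full 16:45-18:15 slot — that's 4.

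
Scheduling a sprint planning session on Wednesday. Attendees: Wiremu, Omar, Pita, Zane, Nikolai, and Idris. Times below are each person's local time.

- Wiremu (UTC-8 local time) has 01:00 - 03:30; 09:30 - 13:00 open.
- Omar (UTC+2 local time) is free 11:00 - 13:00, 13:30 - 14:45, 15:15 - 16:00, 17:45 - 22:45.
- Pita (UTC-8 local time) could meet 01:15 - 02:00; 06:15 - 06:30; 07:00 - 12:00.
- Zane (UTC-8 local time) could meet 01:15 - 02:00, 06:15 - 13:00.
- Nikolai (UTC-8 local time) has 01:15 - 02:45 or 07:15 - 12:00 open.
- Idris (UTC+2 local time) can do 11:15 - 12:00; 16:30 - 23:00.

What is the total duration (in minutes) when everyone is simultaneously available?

Wiremu in UTC: 09:00-11:30, 17:30-21:00 (add 8h to convert from UTC-8).
Omar in UTC: 09:00-11:00, 11:30-12:45, 13:15-14:00, 15:45-20:45 (subtract 2h to convert from UTC+2).
Pita in UTC: 09:15-10:00, 14:15-14:30, 15:00-20:00 (add 8h to convert from UTC-8).
Zane in UTC: 09:15-10:00, 14:15-21:00 (add 8h to convert from UTC-8).
Nikolai in UTC: 09:15-10:45, 15:15-20:00 (add 8h to convert from UTC-8).
Idris in UTC: 09:15-10:00, 14:30-21:00 (subtract 2h to convert from UTC+2).
Wiremu ∩ Omar: 09:00-11:00, 17:30-20:45.
Wiremu ∩ Omar ∩ Pita: 09:15-10:00, 17:30-20:00.
Wiremu ∩ Omar ∩ Pita ∩ Zane: 09:15-10:00, 17:30-20:00.
Wiremu ∩ Omar ∩ Pita ∩ Zane ∩ Nikolai: 09:15-10:00, 17:30-20:00.
Wiremu ∩ Omar ∩ Pita ∩ Zane ∩ Nikolai ∩ Idris: 09:15-10:00, 17:30-20:00.
Summing the common windows: 45 + 150 = 195 minutes.

195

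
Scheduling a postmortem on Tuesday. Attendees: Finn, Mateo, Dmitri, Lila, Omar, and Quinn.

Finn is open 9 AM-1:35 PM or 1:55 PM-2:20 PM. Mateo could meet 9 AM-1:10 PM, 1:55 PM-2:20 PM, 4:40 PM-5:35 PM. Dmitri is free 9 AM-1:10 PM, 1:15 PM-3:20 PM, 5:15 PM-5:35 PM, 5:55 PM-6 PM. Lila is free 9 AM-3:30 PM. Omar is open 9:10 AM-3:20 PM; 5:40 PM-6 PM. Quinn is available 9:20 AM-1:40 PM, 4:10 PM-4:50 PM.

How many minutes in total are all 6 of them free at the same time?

230

Finn ∩ Mateo: 09:00-13:10, 13:55-14:20.
Finn ∩ Mateo ∩ Dmitri: 09:00-13:10, 13:55-14:20.
Finn ∩ Mateo ∩ Dmitri ∩ Lila: 09:00-13:10, 13:55-14:20.
Finn ∩ Mateo ∩ Dmitri ∩ Lila ∩ Omar: 09:10-13:10, 13:55-14:20.
Finn ∩ Mateo ∩ Dmitri ∩ Lila ∩ Omar ∩ Quinn: 09:20-13:10.
Those are the intersection windows.
That's a single block of 230 minutes.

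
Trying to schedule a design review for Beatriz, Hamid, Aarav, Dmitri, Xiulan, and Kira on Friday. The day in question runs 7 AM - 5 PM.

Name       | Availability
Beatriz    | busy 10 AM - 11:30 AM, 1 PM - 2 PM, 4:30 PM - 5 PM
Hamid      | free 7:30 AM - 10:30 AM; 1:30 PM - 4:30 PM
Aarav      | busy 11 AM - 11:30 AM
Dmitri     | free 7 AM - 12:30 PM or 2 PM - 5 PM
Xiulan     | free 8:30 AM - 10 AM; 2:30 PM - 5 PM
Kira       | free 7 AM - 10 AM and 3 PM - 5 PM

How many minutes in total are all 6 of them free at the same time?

180

Beatriz free: 07:00-10:00, 11:30-13:00, 14:00-16:30 (invert busy blocks within the working day).
Hamid free: 07:30-10:30, 13:30-16:30.
Aarav free: 07:00-11:00, 11:30-17:00 (invert busy blocks within the working day).
Dmitri free: 07:00-12:30, 14:00-17:00.
Xiulan free: 08:30-10:00, 14:30-17:00.
Kira free: 07:00-10:00, 15:00-17:00.
Beatriz ∩ Hamid: 07:30-10:00, 14:00-16:30.
Beatriz ∩ Hamid ∩ Aarav: 07:30-10:00, 14:00-16:30.
Beatriz ∩ Hamid ∩ Aarav ∩ Dmitri: 07:30-10:00, 14:00-16:30.
Beatriz ∩ Hamid ∩ Aarav ∩ Dmitri ∩ Xiulan: 08:30-10:00, 14:30-16:30.
Beatriz ∩ Hamid ∩ Aarav ∩ Dmitri ∩ Xiulan ∩ Kira: 08:30-10:00, 15:00-16:30.
Summing the common windows: 90 + 90 = 180 minutes.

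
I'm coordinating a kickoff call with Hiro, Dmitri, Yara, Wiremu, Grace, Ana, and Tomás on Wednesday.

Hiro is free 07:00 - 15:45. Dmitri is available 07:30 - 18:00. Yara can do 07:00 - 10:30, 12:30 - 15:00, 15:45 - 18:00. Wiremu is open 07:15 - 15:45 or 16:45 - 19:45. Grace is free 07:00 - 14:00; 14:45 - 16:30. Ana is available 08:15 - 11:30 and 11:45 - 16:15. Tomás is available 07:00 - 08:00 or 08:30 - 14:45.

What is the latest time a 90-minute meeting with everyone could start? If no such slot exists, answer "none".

Hiro ∩ Dmitri: 07:30-15:45.
Hiro ∩ Dmitri ∩ Yara: 07:30-10:30, 12:30-15:00.
Hiro ∩ Dmitri ∩ Yara ∩ Wiremu: 07:30-10:30, 12:30-15:00.
Hiro ∩ Dmitri ∩ Yara ∩ Wiremu ∩ Grace: 07:30-10:30, 12:30-14:00, 14:45-15:00.
Hiro ∩ Dmitri ∩ Yara ∩ Wiremu ∩ Grace ∩ Ana: 08:15-10:30, 12:30-14:00, 14:45-15:00.
Hiro ∩ Dmitri ∩ Yara ∩ Wiremu ∩ Grace ∩ Ana ∩ Tomás: 08:30-10:30, 12:30-14:00.
Those are the intersection windows.
The last common window of at least 90 minutes is 12:30-14:00; a 90-minute meeting can start as late as 12:30 and still end by 14:00.

12:30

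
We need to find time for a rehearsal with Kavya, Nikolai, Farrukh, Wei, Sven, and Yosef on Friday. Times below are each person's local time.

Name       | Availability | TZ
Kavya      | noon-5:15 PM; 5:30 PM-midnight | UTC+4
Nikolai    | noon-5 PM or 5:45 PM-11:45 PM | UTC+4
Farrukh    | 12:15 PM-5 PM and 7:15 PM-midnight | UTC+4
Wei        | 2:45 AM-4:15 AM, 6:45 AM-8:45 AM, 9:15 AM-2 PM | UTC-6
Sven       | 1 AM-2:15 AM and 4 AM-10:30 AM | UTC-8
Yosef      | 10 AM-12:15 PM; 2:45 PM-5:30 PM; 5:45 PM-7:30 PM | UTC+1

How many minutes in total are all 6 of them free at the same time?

255

Kavya in UTC: 08:00-13:15, 13:30-20:00 (subtract 4h to convert from UTC+4).
Nikolai in UTC: 08:00-13:00, 13:45-19:45 (subtract 4h to convert from UTC+4).
Farrukh in UTC: 08:15-13:00, 15:15-20:00 (subtract 4h to convert from UTC+4).
Wei in UTC: 08:45-10:15, 12:45-14:45, 15:15-20:00 (add 6h to convert from UTC-6).
Sven in UTC: 09:00-10:15, 12:00-18:30 (add 8h to convert from UTC-8).
Yosef in UTC: 09:00-11:15, 13:45-16:30, 16:45-18:30 (subtract 1h to convert from UTC+1).
Kavya ∩ Nikolai: 08:00-13:00, 13:45-19:45.
Kavya ∩ Nikolai ∩ Farrukh: 08:15-13:00, 15:15-19:45.
Kavya ∩ Nikolai ∩ Farrukh ∩ Wei: 08:45-10:15, 12:45-13:00, 15:15-19:45.
Kavya ∩ Nikolai ∩ Farrukh ∩ Wei ∩ Sven: 09:00-10:15, 12:45-13:00, 15:15-18:30.
Kavya ∩ Nikolai ∩ Farrukh ∩ Wei ∩ Sven ∩ Yosef: 09:00-10:15, 15:15-16:30, 16:45-18:30.
Those are the intersection windows.
Summing the common windows: 75 + 75 + 105 = 255 minutes.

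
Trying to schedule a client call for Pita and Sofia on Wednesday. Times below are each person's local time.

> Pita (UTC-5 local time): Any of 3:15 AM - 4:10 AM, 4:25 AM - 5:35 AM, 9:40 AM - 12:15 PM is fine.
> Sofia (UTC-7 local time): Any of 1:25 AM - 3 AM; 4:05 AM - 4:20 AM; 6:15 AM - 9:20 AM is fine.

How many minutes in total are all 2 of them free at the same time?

Pita in UTC: 08:15-09:10, 09:25-10:35, 14:40-17:15 (add 5h to convert from UTC-5).
Sofia in UTC: 08:25-10:00, 11:05-11:20, 13:15-16:20 (add 7h to convert from UTC-7).
Pita ∩ Sofia: 08:25-09:10, 09:25-10:00, 14:40-16:20.
Summing the common windows: 45 + 35 + 100 = 180 minutes.

180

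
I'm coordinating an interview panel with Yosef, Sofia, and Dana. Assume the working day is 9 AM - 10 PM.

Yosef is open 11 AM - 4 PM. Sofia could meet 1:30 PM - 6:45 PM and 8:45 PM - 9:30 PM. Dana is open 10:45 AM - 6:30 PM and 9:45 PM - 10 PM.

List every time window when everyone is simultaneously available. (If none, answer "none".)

Yosef ∩ Sofia: 13:30-16:00.
Yosef ∩ Sofia ∩ Dana: 13:30-16:00.
Those are the intersection windows.

13:30-16:00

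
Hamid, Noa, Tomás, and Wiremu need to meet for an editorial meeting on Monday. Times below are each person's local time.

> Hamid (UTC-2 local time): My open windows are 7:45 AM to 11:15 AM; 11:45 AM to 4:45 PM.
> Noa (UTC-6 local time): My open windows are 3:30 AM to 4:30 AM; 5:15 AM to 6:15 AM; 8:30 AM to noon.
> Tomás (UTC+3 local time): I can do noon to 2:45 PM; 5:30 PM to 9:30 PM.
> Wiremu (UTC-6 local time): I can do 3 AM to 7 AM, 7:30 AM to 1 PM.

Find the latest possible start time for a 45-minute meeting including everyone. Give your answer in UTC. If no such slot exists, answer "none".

17:15

Hamid in UTC: 09:45-13:15, 13:45-18:45 (add 2h to convert from UTC-2).
Noa in UTC: 09:30-10:30, 11:15-12:15, 14:30-18:00 (add 6h to convert from UTC-6).
Tomás in UTC: 09:00-11:45, 14:30-18:30 (subtract 3h to convert from UTC+3).
Wiremu in UTC: 09:00-13:00, 13:30-19:00 (add 6h to convert from UTC-6).
Hamid ∩ Noa: 09:45-10:30, 11:15-12:15, 14:30-18:00.
Hamid ∩ Noa ∩ Tomás: 09:45-10:30, 11:15-11:45, 14:30-18:00.
Hamid ∩ Noa ∩ Tomás ∩ Wiremu: 09:45-10:30, 11:15-11:45, 14:30-18:00.
Those are the intersection windows.
The last common window of at least 45 minutes is 14:30-18:00; a 45-minute meeting can start as late as 17:15 and still end by 18:00.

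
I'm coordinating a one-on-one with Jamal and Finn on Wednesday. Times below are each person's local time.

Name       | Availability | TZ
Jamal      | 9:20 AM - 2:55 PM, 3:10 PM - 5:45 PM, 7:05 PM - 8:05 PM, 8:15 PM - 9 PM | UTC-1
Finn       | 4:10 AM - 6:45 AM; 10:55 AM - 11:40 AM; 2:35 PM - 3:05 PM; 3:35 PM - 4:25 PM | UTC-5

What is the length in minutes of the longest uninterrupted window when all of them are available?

85

Jamal in UTC: 10:20-15:55, 16:10-18:45, 20:05-21:05, 21:15-22:00 (add 1h to convert from UTC-1).
Finn in UTC: 09:10-11:45, 15:55-16:40, 19:35-20:05, 20:35-21:25 (add 5h to convert from UTC-5).
Jamal ∩ Finn: 10:20-11:45, 16:10-16:40, 20:35-21:05, 21:15-21:25.
The longest is 10:20-11:45 at 85 minutes.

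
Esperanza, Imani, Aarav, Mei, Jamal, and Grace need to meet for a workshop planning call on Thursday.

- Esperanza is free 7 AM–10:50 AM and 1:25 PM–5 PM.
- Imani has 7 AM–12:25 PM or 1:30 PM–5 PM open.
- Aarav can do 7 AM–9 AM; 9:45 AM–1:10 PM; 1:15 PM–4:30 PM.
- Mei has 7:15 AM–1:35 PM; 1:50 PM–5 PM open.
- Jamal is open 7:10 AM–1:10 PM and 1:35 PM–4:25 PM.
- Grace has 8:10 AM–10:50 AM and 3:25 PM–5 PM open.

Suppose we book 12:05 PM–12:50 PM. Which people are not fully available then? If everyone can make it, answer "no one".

Esperanza, Grace, Imani

Esperanza: not fully free for 12:05-12:50. Imani: not fully free for 12:05-12:50. Aarav: free for 12:05-12:50. Mei: free for 12:05-12:50. Jamal: free for 12:05-12:50. Grace: not fully free for 12:05-12:50.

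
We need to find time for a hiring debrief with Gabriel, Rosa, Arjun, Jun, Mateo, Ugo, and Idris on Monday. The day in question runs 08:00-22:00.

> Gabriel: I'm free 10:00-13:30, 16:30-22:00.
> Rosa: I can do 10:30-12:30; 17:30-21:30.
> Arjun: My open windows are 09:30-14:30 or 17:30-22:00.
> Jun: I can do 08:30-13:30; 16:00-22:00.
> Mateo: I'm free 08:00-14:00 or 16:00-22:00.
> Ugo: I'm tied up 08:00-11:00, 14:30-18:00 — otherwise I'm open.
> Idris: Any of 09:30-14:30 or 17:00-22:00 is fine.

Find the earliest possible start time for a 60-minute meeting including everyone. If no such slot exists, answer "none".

11:00

Gabriel free: 10:00-13:30, 16:30-22:00.
Rosa free: 10:30-12:30, 17:30-21:30.
Arjun free: 09:30-14:30, 17:30-22:00.
Jun free: 08:30-13:30, 16:00-22:00.
Mateo free: 08:00-14:00, 16:00-22:00.
Ugo free: 11:00-14:30, 18:00-22:00 (invert busy blocks within the working day).
Idris free: 09:30-14:30, 17:00-22:00.
Gabriel ∩ Rosa: 10:30-12:30, 17:30-21:30.
Gabriel ∩ Rosa ∩ Arjun: 10:30-12:30, 17:30-21:30.
Gabriel ∩ Rosa ∩ Arjun ∩ Jun: 10:30-12:30, 17:30-21:30.
Gabriel ∩ Rosa ∩ Arjun ∩ Jun ∩ Mateo: 10:30-12:30, 17:30-21:30.
Gabriel ∩ Rosa ∩ Arjun ∩ Jun ∩ Mateo ∩ Ugo: 11:00-12:30, 18:00-21:30.
Gabriel ∩ Rosa ∩ Arjun ∩ Jun ∩ Mateo ∩ Ugo ∩ Idris: 11:00-12:30, 18:00-21:30.
Those are the intersection windows.
The first common window of at least 60 minutes is 11:00-12:30, so the earliest start is 11:00.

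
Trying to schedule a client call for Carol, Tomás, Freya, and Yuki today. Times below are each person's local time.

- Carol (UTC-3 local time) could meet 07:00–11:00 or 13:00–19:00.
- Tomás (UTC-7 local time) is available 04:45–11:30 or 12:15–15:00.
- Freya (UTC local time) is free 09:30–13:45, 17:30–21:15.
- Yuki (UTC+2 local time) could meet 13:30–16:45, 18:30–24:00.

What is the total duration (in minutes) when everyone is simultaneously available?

Carol in UTC: 10:00-14:00, 16:00-22:00 (add 3h to convert from UTC-3).
Tomás in UTC: 11:45-18:30, 19:15-22:00 (add 7h to convert from UTC-7).
Freya in UTC: 09:30-13:45, 17:30-21:15.
Yuki in UTC: 11:30-14:45, 16:30-22:00 (subtract 2h to convert from UTC+2).
Carol ∩ Tomás: 11:45-14:00, 16:00-18:30, 19:15-22:00.
Carol ∩ Tomás ∩ Freya: 11:45-13:45, 17:30-18:30, 19:15-21:15.
Carol ∩ Tomás ∩ Freya ∩ Yuki: 11:45-13:45, 17:30-18:30, 19:15-21:15.
So the common availability across everyone is 11:45-13:45, 17:30-18:30, 19:15-21:15.
Summing the common windows: 120 + 60 + 120 = 300 minutes.

300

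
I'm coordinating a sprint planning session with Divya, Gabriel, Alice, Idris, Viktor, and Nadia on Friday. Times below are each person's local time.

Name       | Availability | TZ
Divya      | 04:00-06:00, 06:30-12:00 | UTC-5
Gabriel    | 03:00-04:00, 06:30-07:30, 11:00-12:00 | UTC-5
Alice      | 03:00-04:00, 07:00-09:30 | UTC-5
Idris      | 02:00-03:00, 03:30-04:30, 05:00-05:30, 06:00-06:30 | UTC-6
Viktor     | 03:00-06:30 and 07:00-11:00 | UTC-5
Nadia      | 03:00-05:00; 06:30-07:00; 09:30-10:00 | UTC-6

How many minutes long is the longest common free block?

Divya in UTC: 09:00-11:00, 11:30-17:00 (add 5h to convert from UTC-5).
Gabriel in UTC: 08:00-09:00, 11:30-12:30, 16:00-17:00 (add 5h to convert from UTC-5).
Alice in UTC: 08:00-09:00, 12:00-14:30 (add 5h to convert from UTC-5).
Idris in UTC: 08:00-09:00, 09:30-10:30, 11:00-11:30, 12:00-12:30 (add 6h to convert from UTC-6).
Viktor in UTC: 08:00-11:30, 12:00-16:00 (add 5h to convert from UTC-5).
Nadia in UTC: 09:00-11:00, 12:30-13:00, 15:30-16:00 (add 6h to convert from UTC-6).
Divya ∩ Gabriel: 11:30-12:30, 16:00-17:00.
Divya ∩ Gabriel ∩ Alice: 12:00-12:30.
Divya ∩ Gabriel ∩ Alice ∩ Idris: 12:00-12:30.
Divya ∩ Gabriel ∩ Alice ∩ Idris ∩ Viktor: 12:00-12:30.
Divya ∩ Gabriel ∩ Alice ∩ Idris ∩ Viktor ∩ Nadia: ∅.
There is no time when everyone is free.
No common window exists, so the longest block is 0 minutes.

0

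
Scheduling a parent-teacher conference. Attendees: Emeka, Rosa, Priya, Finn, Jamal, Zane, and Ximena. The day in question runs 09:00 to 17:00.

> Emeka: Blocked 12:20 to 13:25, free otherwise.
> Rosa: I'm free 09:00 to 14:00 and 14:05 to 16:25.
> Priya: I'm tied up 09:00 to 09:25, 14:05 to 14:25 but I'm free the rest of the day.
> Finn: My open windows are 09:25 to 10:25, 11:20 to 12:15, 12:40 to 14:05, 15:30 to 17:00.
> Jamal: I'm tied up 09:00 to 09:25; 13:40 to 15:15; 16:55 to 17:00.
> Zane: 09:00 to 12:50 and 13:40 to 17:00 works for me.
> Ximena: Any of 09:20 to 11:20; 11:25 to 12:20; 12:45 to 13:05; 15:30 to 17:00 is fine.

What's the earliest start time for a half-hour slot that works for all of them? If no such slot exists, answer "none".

09:25

Emeka free: 09:00-12:20, 13:25-17:00 (invert busy blocks within the working day).
Rosa free: 09:00-14:00, 14:05-16:25.
Priya free: 09:25-14:05, 14:25-17:00 (invert busy blocks within the working day).
Finn free: 09:25-10:25, 11:20-12:15, 12:40-14:05, 15:30-17:00.
Jamal free: 09:25-13:40, 15:15-16:55 (invert busy blocks within the working day).
Zane free: 09:00-12:50, 13:40-17:00.
Ximena free: 09:20-11:20, 11:25-12:20, 12:45-13:05, 15:30-17:00.
Emeka ∩ Rosa: 09:00-12:20, 13:25-14:00, 14:05-16:25.
Emeka ∩ Rosa ∩ Priya: 09:25-12:20, 13:25-14:00, 14:25-16:25.
Emeka ∩ Rosa ∩ Priya ∩ Finn: 09:25-10:25, 11:20-12:15, 13:25-14:00, 15:30-16:25.
Emeka ∩ Rosa ∩ Priya ∩ Finn ∩ Jamal: 09:25-10:25, 11:20-12:15, 13:25-13:40, 15:30-16:25.
Emeka ∩ Rosa ∩ Priya ∩ Finn ∩ Jamal ∩ Zane: 09:25-10:25, 11:20-12:15, 15:30-16:25.
Emeka ∩ Rosa ∩ Priya ∩ Finn ∩ Jamal ∩ Zane ∩ Ximena: 09:25-10:25, 11:25-12:15, 15:30-16:25.
So the common availability across everyone is 09:25-10:25, 11:25-12:15, 15:30-16:25.
The first common window of at least 30 minutes is 09:25-10:25, so the earliest start is 09:25.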